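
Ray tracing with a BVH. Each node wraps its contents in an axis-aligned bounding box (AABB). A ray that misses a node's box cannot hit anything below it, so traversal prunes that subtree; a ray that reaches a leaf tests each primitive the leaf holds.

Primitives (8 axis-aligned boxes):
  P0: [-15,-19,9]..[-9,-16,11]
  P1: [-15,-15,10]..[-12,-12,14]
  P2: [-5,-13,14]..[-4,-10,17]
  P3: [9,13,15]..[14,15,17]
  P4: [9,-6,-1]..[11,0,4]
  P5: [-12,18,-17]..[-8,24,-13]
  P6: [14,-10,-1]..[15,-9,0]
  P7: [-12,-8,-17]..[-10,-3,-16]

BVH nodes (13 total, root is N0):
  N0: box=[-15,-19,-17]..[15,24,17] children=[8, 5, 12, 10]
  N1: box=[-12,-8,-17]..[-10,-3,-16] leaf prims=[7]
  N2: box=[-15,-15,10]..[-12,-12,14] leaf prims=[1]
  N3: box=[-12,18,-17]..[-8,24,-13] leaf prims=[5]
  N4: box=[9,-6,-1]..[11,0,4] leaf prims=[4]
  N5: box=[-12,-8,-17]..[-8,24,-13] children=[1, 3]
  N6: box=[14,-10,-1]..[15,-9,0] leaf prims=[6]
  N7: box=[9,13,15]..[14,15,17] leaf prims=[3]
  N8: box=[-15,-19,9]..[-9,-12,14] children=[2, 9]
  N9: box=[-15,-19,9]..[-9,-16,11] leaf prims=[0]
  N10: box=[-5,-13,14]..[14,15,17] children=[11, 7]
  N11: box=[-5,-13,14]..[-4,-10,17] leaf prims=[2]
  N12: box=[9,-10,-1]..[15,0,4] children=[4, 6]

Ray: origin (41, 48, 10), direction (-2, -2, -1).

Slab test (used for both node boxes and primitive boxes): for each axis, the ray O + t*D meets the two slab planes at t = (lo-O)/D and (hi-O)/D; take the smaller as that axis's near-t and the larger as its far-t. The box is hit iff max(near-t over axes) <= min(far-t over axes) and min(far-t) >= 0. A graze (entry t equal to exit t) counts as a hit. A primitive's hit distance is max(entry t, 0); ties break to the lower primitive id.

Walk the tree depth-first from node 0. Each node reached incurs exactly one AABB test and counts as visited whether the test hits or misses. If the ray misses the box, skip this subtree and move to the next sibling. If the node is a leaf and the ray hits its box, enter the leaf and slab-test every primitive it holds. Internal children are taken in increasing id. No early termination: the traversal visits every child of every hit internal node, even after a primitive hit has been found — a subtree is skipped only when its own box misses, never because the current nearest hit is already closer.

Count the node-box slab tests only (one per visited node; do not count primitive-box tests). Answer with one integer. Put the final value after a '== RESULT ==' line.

Trace the traversal:
N0 x:[13,28] y:[12,67/2] z:[-7,27] -> hit [13,27], descend [5, 8, 10, 12]
  N5 x:[49/2,53/2] y:[12,28] z:[23,27] -> hit [49/2,53/2], descend [1, 3]
    N1 x:[51/2,53/2] y:[51/2,28] z:[26,27] -> hit [26,53/2] leaf, test {P7@t=26}
    N3 x:[49/2,53/2] y:[12,15] z:[23,27] -> miss, prune
  N8 x:[25,28] y:[30,67/2] z:[-4,1] -> miss, prune
  N10 x:[27/2,23] y:[33/2,61/2] z:[-7,-4] -> miss, prune
  N12 x:[13,16] y:[24,29] z:[6,11] -> miss, prune

7 AABB tests over nodes [0, 5, 1, 3, 8, 10, 12]; 1 leaf entered; closest P7.

== RESULT ==
7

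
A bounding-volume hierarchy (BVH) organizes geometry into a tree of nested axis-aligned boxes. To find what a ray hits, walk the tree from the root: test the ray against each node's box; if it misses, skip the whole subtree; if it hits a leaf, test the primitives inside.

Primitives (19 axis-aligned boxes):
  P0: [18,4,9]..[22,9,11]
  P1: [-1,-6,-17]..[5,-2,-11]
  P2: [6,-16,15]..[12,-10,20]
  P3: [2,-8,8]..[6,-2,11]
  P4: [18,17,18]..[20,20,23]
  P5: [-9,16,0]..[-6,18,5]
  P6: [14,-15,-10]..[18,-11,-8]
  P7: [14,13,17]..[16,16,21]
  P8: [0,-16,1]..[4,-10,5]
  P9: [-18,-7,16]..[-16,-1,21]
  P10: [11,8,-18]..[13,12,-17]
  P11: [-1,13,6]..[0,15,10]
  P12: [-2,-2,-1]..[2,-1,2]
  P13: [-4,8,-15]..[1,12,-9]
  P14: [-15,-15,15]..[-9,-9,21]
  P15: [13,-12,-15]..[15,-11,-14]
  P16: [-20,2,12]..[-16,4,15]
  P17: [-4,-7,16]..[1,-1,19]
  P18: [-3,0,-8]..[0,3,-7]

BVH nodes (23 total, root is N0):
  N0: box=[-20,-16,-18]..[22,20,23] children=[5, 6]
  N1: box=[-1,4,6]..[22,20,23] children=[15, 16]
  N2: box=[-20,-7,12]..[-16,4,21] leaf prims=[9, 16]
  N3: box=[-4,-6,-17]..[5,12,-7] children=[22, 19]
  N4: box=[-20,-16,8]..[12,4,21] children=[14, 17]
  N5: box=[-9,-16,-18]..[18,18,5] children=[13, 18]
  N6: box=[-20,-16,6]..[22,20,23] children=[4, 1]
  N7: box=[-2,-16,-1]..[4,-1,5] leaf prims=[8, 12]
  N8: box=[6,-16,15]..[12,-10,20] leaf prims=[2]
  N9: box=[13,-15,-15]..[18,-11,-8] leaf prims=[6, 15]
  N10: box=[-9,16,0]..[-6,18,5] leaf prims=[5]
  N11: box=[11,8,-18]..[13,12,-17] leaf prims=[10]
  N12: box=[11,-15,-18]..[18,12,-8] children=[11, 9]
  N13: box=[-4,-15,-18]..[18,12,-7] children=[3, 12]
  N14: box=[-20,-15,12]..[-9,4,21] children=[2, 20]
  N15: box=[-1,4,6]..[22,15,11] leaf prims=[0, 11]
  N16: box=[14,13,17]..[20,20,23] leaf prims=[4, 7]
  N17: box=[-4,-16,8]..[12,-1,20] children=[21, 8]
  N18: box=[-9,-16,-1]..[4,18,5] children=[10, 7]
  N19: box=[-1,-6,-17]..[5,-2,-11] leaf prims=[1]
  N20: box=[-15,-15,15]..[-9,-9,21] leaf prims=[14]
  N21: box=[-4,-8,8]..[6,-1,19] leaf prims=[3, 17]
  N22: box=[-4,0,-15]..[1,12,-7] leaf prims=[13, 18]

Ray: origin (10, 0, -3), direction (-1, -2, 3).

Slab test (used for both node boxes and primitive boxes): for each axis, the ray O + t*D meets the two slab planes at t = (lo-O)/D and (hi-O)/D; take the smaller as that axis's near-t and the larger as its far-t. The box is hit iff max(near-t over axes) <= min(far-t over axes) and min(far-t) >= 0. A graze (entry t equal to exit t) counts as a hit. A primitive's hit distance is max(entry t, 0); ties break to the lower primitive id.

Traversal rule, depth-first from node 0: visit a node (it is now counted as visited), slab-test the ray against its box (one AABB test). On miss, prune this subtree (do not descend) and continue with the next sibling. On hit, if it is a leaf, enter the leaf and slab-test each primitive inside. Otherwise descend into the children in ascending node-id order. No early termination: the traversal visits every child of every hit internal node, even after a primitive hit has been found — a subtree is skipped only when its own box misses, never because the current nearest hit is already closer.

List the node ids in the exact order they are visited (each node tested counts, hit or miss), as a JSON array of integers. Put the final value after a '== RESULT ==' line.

Traverse from the root:
N0 x:[-12,30] y:[-10,8] z:[-5,26/3] -> hit [-5,8], descend [5, 6]
  N5 x:[-8,19] y:[-9,8] z:[-5,8/3] -> hit [-5,8/3], descend [13, 18]
    N13 x:[-8,14] y:[-6,15/2] z:[-5,-4/3] -> miss, prune
    N18 x:[6,19] y:[-9,8] z:[2/3,8/3] -> miss, prune
  N6 x:[-12,30] y:[-10,8] z:[3,26/3] -> hit [3,8], descend [1, 4]
    N1 x:[-12,11] y:[-10,-2] z:[3,26/3] -> miss, prune
    N4 x:[-2,30] y:[-2,8] z:[11/3,8] -> hit [11/3,8], descend [14, 17]
      N14 x:[19,30] y:[-2,15/2] z:[5,8] -> miss, prune
      N17 x:[-2,14] y:[1/2,8] z:[11/3,23/3] -> hit [11/3,23/3], descend [8, 21]
        N8 x:[-2,4] y:[5,8] z:[6,23/3] -> miss, prune
        N21 x:[4,14] y:[1/2,4] z:[11/3,22/3] -> hit [4,4] leaf, test {P3@t=4, P17(miss)}

Visited [0, 5, 13, 18, 6, 1, 4, 14, 17, 8, 21]. Tests: 11 box, 1 leaf. Nearest: P3.

== RESULT ==
[0, 5, 13, 18, 6, 1, 4, 14, 17, 8, 21]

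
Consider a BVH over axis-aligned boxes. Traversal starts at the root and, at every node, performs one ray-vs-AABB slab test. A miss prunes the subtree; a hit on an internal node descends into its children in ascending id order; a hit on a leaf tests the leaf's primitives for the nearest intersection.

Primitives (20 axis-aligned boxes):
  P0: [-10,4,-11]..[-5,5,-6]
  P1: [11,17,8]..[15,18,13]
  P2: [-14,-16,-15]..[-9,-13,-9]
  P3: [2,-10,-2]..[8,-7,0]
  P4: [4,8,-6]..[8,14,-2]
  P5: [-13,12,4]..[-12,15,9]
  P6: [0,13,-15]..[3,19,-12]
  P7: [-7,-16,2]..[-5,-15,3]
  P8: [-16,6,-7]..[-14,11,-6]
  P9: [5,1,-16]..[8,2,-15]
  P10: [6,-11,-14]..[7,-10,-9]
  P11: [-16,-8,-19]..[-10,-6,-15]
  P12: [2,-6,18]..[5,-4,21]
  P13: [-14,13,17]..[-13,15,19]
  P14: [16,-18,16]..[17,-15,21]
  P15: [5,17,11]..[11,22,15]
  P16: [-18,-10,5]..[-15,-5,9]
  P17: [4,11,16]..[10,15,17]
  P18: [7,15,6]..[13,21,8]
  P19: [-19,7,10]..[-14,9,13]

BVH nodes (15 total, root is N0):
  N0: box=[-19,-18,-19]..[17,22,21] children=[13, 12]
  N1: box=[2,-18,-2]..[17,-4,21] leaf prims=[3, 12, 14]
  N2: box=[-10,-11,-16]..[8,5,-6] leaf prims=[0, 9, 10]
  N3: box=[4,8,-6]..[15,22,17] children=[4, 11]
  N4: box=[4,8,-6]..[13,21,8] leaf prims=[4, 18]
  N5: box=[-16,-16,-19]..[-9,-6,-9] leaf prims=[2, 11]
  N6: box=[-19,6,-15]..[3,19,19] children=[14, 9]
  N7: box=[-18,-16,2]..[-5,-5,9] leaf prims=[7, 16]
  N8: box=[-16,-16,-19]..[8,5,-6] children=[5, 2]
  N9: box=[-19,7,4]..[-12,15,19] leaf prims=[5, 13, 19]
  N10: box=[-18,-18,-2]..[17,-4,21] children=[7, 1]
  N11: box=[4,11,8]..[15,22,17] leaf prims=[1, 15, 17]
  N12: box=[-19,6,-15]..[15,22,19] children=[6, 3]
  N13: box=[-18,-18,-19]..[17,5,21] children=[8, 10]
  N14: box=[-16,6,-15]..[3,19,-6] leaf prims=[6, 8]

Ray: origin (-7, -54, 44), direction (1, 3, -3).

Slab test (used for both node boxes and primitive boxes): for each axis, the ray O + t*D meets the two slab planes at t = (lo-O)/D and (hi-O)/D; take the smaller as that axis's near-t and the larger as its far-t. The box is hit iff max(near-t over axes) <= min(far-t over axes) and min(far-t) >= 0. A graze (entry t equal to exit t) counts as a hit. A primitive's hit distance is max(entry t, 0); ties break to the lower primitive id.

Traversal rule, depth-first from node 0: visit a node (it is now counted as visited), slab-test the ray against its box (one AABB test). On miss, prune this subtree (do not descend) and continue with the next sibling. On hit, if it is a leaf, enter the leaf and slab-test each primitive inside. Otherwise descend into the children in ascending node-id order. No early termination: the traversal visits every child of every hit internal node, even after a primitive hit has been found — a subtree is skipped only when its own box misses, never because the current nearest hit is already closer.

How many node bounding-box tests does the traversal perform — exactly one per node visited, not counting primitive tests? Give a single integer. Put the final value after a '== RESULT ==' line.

Walk:
N0 x:[-12,24] y:[12,76/3] z:[23/3,21] -> hit [12,21], descend [12, 13]
  N12 x:[-12,22] y:[20,76/3] z:[25/3,59/3] -> miss, prune
  N13 x:[-11,24] y:[12,59/3] z:[23/3,21] -> hit [12,59/3], descend [8, 10]
    N8 x:[-9,15] y:[38/3,59/3] z:[50/3,21] -> miss, prune
    N10 x:[-11,24] y:[12,50/3] z:[23/3,46/3] -> hit [12,46/3], descend [1, 7]
      N1 x:[9,24] y:[12,50/3] z:[23/3,46/3] -> hit [12,46/3] leaf, test {P3@t=44/3, P12(miss), P14(miss)}
      N7 x:[-11,2] y:[38/3,49/3] z:[35/3,14] -> miss, prune

Summary -> nodes [0, 12, 13, 8, 10, 1, 7]; box-tests=7; leaf-entries=1; first=P3

== RESULT ==
7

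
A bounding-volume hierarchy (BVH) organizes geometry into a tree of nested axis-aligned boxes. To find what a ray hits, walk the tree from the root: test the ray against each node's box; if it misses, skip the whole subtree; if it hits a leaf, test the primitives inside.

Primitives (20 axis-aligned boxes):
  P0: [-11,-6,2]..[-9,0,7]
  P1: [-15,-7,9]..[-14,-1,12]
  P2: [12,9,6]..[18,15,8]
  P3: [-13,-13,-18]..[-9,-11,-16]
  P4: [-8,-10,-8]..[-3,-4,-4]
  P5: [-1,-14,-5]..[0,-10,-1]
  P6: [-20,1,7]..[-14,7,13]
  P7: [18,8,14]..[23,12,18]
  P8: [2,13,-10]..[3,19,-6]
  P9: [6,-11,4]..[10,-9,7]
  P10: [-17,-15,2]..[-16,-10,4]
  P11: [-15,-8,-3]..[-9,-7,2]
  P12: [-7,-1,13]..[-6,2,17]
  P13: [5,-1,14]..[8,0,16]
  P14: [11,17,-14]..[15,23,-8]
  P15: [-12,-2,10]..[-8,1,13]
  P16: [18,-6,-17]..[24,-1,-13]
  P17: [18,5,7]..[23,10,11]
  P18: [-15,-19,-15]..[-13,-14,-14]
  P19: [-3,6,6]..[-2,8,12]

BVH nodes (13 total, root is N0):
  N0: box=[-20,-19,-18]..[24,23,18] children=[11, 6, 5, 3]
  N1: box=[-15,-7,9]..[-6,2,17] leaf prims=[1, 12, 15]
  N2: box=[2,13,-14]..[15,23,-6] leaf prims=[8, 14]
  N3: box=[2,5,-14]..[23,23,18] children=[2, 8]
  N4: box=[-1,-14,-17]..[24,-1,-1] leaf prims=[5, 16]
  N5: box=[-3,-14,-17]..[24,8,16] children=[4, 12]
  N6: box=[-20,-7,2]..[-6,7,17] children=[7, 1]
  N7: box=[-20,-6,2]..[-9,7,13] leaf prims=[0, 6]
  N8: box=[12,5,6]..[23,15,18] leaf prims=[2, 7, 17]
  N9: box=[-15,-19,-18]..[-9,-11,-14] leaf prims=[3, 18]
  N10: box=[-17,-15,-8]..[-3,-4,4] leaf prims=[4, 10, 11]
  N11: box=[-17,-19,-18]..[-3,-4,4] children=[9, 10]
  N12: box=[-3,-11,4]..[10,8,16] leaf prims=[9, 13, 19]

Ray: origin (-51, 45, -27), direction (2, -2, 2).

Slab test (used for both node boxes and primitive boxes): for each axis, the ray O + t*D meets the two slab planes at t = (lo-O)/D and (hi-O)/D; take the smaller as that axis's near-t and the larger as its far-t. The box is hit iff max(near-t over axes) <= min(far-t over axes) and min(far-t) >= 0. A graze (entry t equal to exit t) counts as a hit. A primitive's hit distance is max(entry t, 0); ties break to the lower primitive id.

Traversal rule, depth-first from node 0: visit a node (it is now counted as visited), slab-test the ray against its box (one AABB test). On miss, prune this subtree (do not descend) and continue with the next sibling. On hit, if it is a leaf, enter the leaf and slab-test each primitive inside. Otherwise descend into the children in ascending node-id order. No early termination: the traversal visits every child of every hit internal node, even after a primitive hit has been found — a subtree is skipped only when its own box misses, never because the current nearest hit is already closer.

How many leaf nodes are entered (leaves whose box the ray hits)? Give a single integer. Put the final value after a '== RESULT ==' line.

Traverse from the root:
N0 x:[31/2,75/2] y:[11,32] z:[9/2,45/2] -> hit [31/2,45/2], descend [3, 5, 6, 11]
  N3 x:[53/2,37] y:[11,20] z:[13/2,45/2] -> miss, prune
  N5 x:[24,75/2] y:[37/2,59/2] z:[5,43/2] -> miss, prune
  N6 x:[31/2,45/2] y:[19,26] z:[29/2,22] -> hit [19,22], descend [1, 7]
    N1 x:[18,45/2] y:[43/2,26] z:[18,22] -> hit [43/2,22] leaf, test {P1(miss), P12@t=22, P15(miss)}
    N7 x:[31/2,21] y:[19,51/2] z:[29/2,20] -> hit [19,20] leaf, test {P0(miss), P6(miss)}
  N11 x:[17,24] y:[49/2,32] z:[9/2,31/2] -> miss, prune

Summary -> nodes [0, 3, 5, 6, 1, 7, 11]; box-tests=7; leaf-entries=2; first=P12

== RESULT ==
2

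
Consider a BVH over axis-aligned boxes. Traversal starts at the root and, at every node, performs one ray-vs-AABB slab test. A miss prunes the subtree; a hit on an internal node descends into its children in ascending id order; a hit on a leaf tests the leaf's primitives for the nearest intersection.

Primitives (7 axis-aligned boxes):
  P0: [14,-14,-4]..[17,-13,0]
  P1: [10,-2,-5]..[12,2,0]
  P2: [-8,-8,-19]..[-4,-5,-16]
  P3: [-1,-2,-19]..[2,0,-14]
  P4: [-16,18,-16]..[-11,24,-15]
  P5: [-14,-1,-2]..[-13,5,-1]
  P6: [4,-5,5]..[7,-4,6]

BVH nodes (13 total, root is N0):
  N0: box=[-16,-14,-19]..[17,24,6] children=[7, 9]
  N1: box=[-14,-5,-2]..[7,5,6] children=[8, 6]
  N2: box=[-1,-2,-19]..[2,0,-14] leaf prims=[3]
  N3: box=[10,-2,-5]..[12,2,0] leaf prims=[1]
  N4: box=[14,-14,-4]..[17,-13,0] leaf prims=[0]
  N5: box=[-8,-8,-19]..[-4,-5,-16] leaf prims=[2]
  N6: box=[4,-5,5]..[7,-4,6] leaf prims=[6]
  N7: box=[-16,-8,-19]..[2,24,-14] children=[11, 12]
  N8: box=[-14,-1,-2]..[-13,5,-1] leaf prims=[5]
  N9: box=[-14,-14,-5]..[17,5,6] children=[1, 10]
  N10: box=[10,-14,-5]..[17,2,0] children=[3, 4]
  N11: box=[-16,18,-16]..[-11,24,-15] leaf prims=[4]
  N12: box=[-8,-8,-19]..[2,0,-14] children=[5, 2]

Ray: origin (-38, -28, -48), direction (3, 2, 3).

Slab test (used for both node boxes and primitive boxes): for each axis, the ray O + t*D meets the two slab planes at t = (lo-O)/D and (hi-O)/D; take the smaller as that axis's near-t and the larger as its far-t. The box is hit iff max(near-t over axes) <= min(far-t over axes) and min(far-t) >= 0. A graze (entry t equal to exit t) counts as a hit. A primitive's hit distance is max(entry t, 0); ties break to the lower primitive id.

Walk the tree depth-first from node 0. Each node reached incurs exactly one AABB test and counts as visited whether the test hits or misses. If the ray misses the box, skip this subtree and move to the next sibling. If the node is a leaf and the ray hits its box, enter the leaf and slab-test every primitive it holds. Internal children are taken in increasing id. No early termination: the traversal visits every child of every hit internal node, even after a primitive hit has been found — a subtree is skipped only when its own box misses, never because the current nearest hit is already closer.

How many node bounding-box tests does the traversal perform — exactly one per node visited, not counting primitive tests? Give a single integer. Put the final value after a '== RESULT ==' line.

Trace the traversal:
N0 x:[22/3,55/3] y:[7,26] z:[29/3,18] -> hit [29/3,18], descend [7, 9]
  N7 x:[22/3,40/3] y:[10,26] z:[29/3,34/3] -> hit [10,34/3], descend [11, 12]
    N11 x:[22/3,9] y:[23,26] z:[32/3,11] -> miss, prune
    N12 x:[10,40/3] y:[10,14] z:[29/3,34/3] -> hit [10,34/3], descend [2, 5]
      N2 x:[37/3,40/3] y:[13,14] z:[29/3,34/3] -> miss, prune
      N5 x:[10,34/3] y:[10,23/2] z:[29/3,32/3] -> hit [10,32/3] leaf, test {P2@t=10}
  N9 x:[8,55/3] y:[7,33/2] z:[43/3,18] -> hit [43/3,33/2], descend [1, 10]
    N1 x:[8,15] y:[23/2,33/2] z:[46/3,18] -> miss, prune
    N10 x:[16,55/3] y:[7,15] z:[43/3,16] -> miss, prune

9 AABB tests over nodes [0, 7, 11, 12, 2, 5, 9, 1, 10]; 1 leaf entered; closest P2.

== RESULT ==
9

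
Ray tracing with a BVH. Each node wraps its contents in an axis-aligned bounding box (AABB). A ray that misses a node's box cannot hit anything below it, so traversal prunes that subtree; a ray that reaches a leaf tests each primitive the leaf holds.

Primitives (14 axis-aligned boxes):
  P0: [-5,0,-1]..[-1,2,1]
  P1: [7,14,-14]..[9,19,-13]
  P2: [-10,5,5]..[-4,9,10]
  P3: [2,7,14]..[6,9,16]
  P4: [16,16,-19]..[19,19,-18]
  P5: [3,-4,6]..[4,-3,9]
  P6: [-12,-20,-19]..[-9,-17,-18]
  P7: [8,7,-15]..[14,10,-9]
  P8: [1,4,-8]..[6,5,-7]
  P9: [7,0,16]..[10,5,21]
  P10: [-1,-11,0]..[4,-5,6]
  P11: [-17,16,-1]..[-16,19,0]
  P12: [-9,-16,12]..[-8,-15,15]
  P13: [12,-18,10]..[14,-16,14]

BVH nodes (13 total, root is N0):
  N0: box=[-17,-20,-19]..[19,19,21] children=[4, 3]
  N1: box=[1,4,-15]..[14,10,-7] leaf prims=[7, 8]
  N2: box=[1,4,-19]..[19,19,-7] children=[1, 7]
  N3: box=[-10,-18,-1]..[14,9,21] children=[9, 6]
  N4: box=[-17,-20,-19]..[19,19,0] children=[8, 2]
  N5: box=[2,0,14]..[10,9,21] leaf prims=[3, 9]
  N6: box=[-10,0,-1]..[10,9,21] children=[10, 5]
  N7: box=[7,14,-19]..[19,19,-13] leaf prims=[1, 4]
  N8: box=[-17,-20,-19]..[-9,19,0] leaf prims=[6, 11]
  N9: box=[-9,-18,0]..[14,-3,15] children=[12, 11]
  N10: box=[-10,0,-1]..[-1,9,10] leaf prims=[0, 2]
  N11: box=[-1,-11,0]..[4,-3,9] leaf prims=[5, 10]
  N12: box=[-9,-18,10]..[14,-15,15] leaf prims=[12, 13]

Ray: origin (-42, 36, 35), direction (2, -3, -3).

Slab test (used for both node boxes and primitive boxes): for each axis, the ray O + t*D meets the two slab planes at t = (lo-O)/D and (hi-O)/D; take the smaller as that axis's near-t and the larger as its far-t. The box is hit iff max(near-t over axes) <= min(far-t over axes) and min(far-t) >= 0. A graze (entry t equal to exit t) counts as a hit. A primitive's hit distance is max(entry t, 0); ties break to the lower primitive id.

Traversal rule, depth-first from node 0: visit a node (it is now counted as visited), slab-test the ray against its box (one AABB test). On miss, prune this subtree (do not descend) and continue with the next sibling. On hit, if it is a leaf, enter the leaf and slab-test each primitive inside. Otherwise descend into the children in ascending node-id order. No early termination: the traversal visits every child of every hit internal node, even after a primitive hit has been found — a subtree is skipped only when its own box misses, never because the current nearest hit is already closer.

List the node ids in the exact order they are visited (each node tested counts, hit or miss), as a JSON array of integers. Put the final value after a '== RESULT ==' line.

Traverse from the root:
N0 x:[25/2,61/2] y:[17/3,56/3] z:[14/3,18] -> hit [25/2,18], descend [3, 4]
  N3 x:[16,28] y:[9,18] z:[14/3,12] -> miss, prune
  N4 x:[25/2,61/2] y:[17/3,56/3] z:[35/3,18] -> hit [25/2,18], descend [2, 8]
    N2 x:[43/2,61/2] y:[17/3,32/3] z:[14,18] -> miss, prune
    N8 x:[25/2,33/2] y:[17/3,56/3] z:[35/3,18] -> hit [25/2,33/2] leaf, test {P6(miss), P11(miss)}

Visited [0, 3, 4, 2, 8]. Tests: 5 box, 1 leaf. Nearest: miss.

== RESULT ==
[0, 3, 4, 2, 8]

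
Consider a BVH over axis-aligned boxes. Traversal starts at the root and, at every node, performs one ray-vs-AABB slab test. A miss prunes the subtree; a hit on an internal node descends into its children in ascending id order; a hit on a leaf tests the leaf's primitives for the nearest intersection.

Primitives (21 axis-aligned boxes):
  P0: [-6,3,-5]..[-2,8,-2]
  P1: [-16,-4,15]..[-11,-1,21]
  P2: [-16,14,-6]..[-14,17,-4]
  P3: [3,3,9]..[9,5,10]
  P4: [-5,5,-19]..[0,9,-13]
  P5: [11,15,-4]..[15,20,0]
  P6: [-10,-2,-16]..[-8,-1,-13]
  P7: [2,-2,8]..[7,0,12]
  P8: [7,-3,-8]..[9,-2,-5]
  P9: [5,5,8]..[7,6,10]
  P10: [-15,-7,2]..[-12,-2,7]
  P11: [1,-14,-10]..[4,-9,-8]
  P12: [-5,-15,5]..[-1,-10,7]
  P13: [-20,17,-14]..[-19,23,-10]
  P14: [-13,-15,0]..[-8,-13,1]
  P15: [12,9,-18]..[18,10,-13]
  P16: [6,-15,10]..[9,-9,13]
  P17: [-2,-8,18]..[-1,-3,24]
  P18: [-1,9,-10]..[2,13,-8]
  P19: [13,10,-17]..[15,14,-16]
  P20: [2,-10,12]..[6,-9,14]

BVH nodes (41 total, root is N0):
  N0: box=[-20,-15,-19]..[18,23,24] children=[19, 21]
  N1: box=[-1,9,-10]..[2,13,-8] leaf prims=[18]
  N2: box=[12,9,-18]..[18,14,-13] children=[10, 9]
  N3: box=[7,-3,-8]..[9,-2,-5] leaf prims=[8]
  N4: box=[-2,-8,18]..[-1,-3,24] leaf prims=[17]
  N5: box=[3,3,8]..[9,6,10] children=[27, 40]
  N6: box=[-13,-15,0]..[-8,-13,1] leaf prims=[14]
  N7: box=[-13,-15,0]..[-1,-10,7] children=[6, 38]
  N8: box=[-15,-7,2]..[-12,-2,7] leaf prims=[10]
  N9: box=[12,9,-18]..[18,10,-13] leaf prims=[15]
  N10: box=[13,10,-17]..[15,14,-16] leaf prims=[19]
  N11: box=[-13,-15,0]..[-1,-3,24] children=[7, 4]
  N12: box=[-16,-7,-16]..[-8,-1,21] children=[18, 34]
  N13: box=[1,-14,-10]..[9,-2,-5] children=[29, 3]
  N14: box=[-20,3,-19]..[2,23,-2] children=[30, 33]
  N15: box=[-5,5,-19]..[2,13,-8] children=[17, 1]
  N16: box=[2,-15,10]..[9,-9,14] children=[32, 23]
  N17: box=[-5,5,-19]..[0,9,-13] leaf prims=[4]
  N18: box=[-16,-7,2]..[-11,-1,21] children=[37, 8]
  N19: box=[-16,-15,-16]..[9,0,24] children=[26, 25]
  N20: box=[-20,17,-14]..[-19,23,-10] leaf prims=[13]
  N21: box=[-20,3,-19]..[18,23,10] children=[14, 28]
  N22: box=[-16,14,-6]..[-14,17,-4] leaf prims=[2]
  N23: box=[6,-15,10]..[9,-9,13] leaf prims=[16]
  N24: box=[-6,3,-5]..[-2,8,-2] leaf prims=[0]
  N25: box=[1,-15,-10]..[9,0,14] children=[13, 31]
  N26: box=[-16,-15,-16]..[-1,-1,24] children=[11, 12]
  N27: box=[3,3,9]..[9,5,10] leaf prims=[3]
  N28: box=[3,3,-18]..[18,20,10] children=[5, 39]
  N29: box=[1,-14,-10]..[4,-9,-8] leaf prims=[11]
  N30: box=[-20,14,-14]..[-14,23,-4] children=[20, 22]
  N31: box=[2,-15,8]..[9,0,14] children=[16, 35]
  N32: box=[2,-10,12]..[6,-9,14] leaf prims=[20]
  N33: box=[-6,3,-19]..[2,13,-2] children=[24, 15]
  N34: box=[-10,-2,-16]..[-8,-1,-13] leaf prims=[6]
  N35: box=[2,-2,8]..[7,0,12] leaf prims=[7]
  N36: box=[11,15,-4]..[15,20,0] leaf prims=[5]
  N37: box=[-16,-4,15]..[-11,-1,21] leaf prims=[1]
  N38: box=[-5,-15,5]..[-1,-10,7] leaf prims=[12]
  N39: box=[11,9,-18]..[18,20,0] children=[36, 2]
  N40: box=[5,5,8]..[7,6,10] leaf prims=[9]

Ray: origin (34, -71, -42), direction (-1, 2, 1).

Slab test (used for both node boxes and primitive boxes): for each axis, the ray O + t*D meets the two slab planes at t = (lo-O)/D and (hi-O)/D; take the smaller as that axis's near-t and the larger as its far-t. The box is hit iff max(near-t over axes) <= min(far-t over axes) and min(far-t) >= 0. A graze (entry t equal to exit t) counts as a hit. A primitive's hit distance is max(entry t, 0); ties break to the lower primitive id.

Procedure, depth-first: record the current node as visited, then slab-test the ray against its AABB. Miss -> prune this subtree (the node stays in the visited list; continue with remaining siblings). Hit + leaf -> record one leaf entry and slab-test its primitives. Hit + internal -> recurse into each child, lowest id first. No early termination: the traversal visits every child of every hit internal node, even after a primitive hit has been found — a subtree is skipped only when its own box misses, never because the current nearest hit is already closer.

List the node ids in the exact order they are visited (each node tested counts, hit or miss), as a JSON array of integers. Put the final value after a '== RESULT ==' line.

Trace the traversal:
N0 x:[16,54] y:[28,47] z:[23,66] -> hit [28,47], descend [19, 21]
  N19 x:[25,50] y:[28,71/2] z:[26,66] -> hit [28,71/2], descend [25, 26]
    N25 x:[25,33] y:[28,71/2] z:[32,56] -> hit [32,33], descend [13, 31]
      N13 x:[25,33] y:[57/2,69/2] z:[32,37] -> hit [32,33], descend [3, 29]
        N3 x:[25,27] y:[34,69/2] z:[34,37] -> miss, prune
        N29 x:[30,33] y:[57/2,31] z:[32,34] -> miss, prune
      N31 x:[25,32] y:[28,71/2] z:[50,56] -> miss, prune
    N26 x:[35,50] y:[28,35] z:[26,66] -> hit [35,35], descend [11, 12]
      N11 x:[35,47] y:[28,34] z:[42,66] -> miss, prune
      N12 x:[42,50] y:[32,35] z:[26,63] -> miss, prune
  N21 x:[16,54] y:[37,47] z:[23,52] -> hit [37,47], descend [14, 28]
    N14 x:[32,54] y:[37,47] z:[23,40] -> hit [37,40], descend [30, 33]
      N30 x:[48,54] y:[85/2,47] z:[28,38] -> miss, prune
      N33 x:[32,40] y:[37,42] z:[23,40] -> hit [37,40], descend [15, 24]
        N15 x:[32,39] y:[38,42] z:[23,34] -> miss, prune
        N24 x:[36,40] y:[37,79/2] z:[37,40] -> hit [37,79/2] leaf, test {P0@t=37}
    N28 x:[16,31] y:[37,91/2] z:[24,52] -> miss, prune

Summary -> nodes [0, 19, 25, 13, 3, 29, 31, 26, 11, 12, 21, 14, 30, 33, 15, 24, 28]; box-tests=17; leaf-entries=1; first=P0

== RESULT ==
[0, 19, 25, 13, 3, 29, 31, 26, 11, 12, 21, 14, 30, 33, 15, 24, 28]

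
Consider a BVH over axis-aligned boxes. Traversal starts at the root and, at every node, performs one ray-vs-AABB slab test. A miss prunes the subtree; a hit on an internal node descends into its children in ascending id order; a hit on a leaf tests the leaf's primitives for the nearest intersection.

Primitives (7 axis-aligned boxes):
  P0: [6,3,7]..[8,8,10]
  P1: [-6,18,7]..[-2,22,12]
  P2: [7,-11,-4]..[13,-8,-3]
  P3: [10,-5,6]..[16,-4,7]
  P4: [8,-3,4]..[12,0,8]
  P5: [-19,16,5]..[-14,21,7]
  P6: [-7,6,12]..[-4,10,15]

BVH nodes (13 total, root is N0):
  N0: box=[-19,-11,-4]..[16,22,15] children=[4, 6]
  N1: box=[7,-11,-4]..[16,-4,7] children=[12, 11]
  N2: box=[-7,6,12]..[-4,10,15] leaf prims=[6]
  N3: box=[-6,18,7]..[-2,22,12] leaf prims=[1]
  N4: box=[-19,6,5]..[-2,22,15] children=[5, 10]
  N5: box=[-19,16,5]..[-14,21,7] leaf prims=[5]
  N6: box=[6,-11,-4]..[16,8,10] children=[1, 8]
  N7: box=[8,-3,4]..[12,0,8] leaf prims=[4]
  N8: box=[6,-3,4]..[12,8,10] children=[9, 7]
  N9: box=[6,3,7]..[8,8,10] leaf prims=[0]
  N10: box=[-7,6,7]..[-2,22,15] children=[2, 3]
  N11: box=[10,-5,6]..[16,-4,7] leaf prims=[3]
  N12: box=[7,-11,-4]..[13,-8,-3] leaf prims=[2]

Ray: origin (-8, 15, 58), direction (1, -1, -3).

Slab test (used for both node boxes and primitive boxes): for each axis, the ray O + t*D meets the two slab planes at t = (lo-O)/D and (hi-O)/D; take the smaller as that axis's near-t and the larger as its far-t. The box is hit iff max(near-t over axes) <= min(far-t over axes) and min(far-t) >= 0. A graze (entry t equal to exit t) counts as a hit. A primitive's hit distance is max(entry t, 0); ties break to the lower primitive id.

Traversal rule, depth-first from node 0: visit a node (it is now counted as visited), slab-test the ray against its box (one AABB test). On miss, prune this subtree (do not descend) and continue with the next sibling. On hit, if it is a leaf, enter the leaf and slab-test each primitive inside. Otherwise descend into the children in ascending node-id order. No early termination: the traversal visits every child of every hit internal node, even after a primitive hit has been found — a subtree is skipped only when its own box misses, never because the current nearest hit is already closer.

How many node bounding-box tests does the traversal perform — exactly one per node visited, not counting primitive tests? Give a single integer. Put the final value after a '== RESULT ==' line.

Walk:
N0 x:[-11,24] y:[-7,26] z:[43/3,62/3] -> hit [43/3,62/3], descend [4, 6]
  N4 x:[-11,6] y:[-7,9] z:[43/3,53/3] -> miss, prune
  N6 x:[14,24] y:[7,26] z:[16,62/3] -> hit [16,62/3], descend [1, 8]
    N1 x:[15,24] y:[19,26] z:[17,62/3] -> hit [19,62/3], descend [11, 12]
      N11 x:[18,24] y:[19,20] z:[17,52/3] -> miss, prune
      N12 x:[15,21] y:[23,26] z:[61/3,62/3] -> miss, prune
    N8 x:[14,20] y:[7,18] z:[16,18] -> hit [16,18], descend [7, 9]
      N7 x:[16,20] y:[15,18] z:[50/3,18] -> hit [50/3,18] leaf, test {P4@t=50/3}
      N9 x:[14,16] y:[7,12] z:[16,17] -> miss, prune

Summary -> nodes [0, 4, 6, 1, 11, 12, 8, 7, 9]; box-tests=9; leaf-entries=1; first=P4

== RESULT ==
9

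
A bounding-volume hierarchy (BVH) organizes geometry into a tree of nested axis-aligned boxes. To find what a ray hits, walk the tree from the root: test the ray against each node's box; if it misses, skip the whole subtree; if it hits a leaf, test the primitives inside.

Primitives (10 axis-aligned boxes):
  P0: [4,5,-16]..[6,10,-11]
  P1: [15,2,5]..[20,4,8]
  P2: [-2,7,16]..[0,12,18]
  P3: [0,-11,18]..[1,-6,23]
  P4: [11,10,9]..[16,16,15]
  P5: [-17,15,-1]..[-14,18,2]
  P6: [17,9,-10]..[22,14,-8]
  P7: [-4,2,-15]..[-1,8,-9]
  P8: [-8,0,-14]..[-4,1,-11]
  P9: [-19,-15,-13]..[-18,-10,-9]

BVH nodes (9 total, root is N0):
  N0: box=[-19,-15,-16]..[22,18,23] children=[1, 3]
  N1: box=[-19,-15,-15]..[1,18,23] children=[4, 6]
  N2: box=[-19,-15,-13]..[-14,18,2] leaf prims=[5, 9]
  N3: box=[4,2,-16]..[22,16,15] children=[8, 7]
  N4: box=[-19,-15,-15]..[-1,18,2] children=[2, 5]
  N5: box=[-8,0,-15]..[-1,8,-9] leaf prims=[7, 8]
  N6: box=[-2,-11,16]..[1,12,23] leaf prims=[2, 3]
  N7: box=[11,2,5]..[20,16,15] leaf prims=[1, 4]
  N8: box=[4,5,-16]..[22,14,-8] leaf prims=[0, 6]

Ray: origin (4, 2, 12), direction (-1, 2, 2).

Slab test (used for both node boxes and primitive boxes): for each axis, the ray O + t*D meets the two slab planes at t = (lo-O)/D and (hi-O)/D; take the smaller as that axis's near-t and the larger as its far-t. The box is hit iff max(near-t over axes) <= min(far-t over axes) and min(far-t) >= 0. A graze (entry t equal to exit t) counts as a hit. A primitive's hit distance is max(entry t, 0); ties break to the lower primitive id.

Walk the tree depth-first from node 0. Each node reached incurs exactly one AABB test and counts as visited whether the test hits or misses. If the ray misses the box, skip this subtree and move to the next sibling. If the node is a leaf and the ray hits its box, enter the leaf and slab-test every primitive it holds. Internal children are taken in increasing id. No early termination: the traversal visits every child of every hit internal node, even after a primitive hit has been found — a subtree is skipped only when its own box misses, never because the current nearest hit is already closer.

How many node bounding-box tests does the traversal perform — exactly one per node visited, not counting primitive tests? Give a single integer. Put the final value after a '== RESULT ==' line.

Trace the traversal:
N0 x:[-18,23] y:[-17/2,8] z:[-14,11/2] -> hit [-17/2,11/2], descend [1, 3]
  N1 x:[3,23] y:[-17/2,8] z:[-27/2,11/2] -> hit [3,11/2], descend [4, 6]
    N4 x:[5,23] y:[-17/2,8] z:[-27/2,-5] -> miss, prune
    N6 x:[3,6] y:[-13/2,5] z:[2,11/2] -> hit [3,5] leaf, test {P2(miss), P3(miss)}
  N3 x:[-18,0] y:[0,7] z:[-14,3/2] -> hit [0,0], descend [7, 8]
    N7 x:[-16,-7] y:[0,7] z:[-7/2,3/2] -> miss, prune
    N8 x:[-18,0] y:[3/2,6] z:[-14,-10] -> miss, prune

7 AABB tests over nodes [0, 1, 4, 6, 3, 7, 8]; 1 leaf entered; closest miss.

== RESULT ==
7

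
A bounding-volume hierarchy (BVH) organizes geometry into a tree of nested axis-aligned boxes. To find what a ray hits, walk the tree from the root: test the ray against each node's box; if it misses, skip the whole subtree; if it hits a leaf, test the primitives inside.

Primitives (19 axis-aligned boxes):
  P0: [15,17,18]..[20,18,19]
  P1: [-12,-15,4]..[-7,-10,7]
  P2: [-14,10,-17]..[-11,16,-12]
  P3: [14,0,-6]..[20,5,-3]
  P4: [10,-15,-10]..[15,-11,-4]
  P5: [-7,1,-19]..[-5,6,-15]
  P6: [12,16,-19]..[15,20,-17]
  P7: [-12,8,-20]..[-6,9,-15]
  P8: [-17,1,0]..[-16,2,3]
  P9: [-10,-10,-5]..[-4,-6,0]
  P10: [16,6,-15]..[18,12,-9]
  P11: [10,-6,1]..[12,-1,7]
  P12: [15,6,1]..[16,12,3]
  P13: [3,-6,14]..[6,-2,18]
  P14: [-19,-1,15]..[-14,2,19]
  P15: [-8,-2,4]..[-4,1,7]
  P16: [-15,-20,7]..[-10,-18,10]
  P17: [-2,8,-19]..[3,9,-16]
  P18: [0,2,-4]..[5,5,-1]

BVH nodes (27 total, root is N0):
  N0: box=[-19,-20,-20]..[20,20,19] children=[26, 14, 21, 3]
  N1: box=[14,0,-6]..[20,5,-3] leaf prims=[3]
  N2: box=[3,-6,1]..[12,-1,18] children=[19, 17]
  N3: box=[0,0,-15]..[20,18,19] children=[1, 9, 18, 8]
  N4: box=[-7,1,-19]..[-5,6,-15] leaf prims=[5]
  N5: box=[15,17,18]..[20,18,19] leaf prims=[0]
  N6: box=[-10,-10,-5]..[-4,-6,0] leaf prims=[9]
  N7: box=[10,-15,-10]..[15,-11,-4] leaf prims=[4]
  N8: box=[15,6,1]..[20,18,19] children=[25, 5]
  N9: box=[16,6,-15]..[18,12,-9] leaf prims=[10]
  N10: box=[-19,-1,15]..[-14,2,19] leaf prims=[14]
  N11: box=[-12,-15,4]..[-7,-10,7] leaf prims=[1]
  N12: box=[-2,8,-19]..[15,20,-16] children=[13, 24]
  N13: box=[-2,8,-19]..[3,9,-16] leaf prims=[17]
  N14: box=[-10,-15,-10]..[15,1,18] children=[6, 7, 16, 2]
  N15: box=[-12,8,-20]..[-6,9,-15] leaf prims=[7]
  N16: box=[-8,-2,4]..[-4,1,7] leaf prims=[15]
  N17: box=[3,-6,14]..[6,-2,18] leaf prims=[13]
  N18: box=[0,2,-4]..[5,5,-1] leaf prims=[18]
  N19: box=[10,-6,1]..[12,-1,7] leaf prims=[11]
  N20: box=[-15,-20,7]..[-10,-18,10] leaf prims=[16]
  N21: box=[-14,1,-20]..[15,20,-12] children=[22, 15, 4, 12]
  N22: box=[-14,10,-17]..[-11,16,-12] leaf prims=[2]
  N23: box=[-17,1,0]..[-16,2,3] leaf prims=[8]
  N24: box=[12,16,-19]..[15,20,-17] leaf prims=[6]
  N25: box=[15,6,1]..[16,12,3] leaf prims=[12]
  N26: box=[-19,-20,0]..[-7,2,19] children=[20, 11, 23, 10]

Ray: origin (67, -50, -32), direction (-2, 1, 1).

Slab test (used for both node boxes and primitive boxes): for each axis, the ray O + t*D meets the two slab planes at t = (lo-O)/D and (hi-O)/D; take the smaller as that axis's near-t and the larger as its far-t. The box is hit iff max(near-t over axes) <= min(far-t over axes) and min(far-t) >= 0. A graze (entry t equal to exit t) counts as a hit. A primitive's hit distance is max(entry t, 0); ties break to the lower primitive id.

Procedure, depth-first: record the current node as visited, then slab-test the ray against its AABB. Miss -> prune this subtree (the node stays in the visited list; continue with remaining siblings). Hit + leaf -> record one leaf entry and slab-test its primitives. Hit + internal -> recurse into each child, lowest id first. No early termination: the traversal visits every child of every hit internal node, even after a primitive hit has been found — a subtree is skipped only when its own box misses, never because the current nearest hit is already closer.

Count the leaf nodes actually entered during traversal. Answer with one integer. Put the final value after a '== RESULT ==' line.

Traverse from the root:
N0 x:[47/2,43] y:[30,70] z:[12,51] -> hit [30,43], descend [3, 14, 21, 26]
  N3 x:[47/2,67/2] y:[50,68] z:[17,51] -> miss, prune
  N14 x:[26,77/2] y:[35,51] z:[22,50] -> hit [35,77/2], descend [2, 6, 7, 16]
    N2 x:[55/2,32] y:[44,49] z:[33,50] -> miss, prune
    N6 x:[71/2,77/2] y:[40,44] z:[27,32] -> miss, prune
    N7 x:[26,57/2] y:[35,39] z:[22,28] -> miss, prune
    N16 x:[71/2,75/2] y:[48,51] z:[36,39] -> miss, prune
  N21 x:[26,81/2] y:[51,70] z:[12,20] -> miss, prune
  N26 x:[37,43] y:[30,52] z:[32,51] -> hit [37,43], descend [10, 11, 20, 23]
    N10 x:[81/2,43] y:[49,52] z:[47,51] -> miss, prune
    N11 x:[37,79/2] y:[35,40] z:[36,39] -> hit [37,39] leaf, test {P1@t=37}
    N20 x:[77/2,41] y:[30,32] z:[39,42] -> miss, prune
    N23 x:[83/2,42] y:[51,52] z:[32,35] -> miss, prune

order=[0, 3, 14, 2, 6, 7, 16, 21, 26, 10, 11, 20, 23]  |boxes|=13  |leaves|=1  hit=P1

== RESULT ==
1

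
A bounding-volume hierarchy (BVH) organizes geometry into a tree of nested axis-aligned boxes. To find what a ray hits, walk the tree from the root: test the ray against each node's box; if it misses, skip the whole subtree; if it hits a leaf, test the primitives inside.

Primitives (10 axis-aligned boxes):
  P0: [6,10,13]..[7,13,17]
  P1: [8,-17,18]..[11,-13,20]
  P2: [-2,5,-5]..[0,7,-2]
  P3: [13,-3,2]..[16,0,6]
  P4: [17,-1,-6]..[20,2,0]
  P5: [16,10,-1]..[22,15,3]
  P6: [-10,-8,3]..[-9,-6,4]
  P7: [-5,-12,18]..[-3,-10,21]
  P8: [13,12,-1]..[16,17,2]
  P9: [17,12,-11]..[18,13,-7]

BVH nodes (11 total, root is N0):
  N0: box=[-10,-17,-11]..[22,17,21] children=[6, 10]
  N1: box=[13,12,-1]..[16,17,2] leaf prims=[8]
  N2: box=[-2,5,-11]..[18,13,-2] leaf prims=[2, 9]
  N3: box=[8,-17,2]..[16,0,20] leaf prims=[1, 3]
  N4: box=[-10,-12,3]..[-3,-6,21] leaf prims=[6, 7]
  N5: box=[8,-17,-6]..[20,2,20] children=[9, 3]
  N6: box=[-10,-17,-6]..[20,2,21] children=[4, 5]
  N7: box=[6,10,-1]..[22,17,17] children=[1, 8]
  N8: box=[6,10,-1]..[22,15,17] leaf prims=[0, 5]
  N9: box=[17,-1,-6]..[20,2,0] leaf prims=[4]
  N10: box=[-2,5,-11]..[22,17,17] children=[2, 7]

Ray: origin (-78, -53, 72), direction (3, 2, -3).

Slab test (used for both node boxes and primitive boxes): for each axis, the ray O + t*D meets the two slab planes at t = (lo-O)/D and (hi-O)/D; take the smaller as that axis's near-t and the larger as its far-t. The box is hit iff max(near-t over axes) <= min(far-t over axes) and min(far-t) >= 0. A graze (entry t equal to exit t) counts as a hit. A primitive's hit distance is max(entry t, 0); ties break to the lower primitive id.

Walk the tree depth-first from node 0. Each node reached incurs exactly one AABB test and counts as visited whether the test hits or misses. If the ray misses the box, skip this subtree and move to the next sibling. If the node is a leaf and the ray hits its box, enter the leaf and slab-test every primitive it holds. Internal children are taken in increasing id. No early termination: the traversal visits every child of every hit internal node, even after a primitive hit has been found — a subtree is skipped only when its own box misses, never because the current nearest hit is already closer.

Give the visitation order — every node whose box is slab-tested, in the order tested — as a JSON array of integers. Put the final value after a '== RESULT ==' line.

Traverse from the root:
N0 x:[68/3,100/3] y:[18,35] z:[17,83/3] -> hit [68/3,83/3], descend [6, 10]
  N6 x:[68/3,98/3] y:[18,55/2] z:[17,26] -> hit [68/3,26], descend [4, 5]
    N4 x:[68/3,25] y:[41/2,47/2] z:[17,23] -> hit [68/3,23] leaf, test {P6@t=68/3, P7(miss)}
    N5 x:[86/3,98/3] y:[18,55/2] z:[52/3,26] -> miss, prune
  N10 x:[76/3,100/3] y:[29,35] z:[55/3,83/3] -> miss, prune

Visited [0, 6, 4, 5, 10]. Tests: 5 box, 1 leaf. Nearest: P6.

== RESULT ==
[0, 6, 4, 5, 10]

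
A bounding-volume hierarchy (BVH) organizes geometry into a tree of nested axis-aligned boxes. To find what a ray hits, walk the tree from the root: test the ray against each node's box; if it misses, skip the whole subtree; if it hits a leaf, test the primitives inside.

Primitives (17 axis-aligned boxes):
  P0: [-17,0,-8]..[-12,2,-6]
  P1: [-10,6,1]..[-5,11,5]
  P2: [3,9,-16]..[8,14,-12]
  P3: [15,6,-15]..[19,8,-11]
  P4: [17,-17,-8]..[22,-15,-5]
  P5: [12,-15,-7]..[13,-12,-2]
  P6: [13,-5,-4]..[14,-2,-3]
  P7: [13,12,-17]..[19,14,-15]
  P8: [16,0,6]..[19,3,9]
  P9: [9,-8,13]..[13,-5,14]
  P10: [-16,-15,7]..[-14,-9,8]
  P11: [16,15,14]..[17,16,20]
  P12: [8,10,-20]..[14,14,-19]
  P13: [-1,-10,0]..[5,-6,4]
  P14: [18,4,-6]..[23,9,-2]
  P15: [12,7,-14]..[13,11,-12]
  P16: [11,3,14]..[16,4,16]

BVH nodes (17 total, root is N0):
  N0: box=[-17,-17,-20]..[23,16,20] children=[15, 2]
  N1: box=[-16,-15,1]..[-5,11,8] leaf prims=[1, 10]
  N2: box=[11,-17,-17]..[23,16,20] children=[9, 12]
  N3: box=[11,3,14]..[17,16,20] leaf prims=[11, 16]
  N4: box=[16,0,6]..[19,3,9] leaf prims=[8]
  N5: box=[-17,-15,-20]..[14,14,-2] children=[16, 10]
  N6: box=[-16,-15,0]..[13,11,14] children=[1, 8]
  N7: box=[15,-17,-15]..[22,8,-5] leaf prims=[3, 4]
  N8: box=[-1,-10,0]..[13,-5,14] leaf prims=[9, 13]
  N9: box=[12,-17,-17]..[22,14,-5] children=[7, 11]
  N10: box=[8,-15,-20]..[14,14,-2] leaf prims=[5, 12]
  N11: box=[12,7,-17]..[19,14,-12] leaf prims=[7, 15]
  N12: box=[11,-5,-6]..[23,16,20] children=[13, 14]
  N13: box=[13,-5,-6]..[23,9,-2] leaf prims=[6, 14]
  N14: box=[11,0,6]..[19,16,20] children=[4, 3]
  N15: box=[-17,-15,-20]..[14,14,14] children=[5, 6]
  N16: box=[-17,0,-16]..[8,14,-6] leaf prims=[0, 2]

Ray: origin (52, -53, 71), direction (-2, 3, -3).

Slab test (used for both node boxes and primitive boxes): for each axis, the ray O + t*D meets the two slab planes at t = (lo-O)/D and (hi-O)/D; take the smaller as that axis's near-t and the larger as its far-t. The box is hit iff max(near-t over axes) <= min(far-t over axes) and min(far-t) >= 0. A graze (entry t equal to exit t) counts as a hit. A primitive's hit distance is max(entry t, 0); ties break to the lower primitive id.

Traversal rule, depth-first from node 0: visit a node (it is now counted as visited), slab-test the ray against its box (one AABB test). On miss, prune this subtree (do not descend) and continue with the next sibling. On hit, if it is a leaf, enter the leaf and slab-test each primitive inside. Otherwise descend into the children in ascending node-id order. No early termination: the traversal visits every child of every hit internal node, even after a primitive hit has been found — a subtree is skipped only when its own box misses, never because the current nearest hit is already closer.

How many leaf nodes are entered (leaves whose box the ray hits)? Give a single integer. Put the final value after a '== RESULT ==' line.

Trace the traversal:
N0 x:[29/2,69/2] y:[12,23] z:[17,91/3] -> hit [17,23], descend [2, 15]
  N2 x:[29/2,41/2] y:[12,23] z:[17,88/3] -> hit [17,41/2], descend [9, 12]
    N9 x:[15,20] y:[12,67/3] z:[76/3,88/3] -> miss, prune
    N12 x:[29/2,41/2] y:[16,23] z:[17,77/3] -> hit [17,41/2], descend [13, 14]
      N13 x:[29/2,39/2] y:[16,62/3] z:[73/3,77/3] -> miss, prune
      N14 x:[33/2,41/2] y:[53/3,23] z:[17,65/3] -> hit [53/3,41/2], descend [3, 4]
        N3 x:[35/2,41/2] y:[56/3,23] z:[17,19] -> hit [56/3,19] leaf, test {P11(miss), P16@t=56/3}
        N4 x:[33/2,18] y:[53/3,56/3] z:[62/3,65/3] -> miss, prune
  N15 x:[19,69/2] y:[38/3,67/3] z:[19,91/3] -> hit [19,67/3], descend [5, 6]
    N5 x:[19,69/2] y:[38/3,67/3] z:[73/3,91/3] -> miss, prune
    N6 x:[39/2,34] y:[38/3,64/3] z:[19,71/3] -> hit [39/2,64/3], descend [1, 8]
      N1 x:[57/2,34] y:[38/3,64/3] z:[21,70/3] -> miss, prune
      N8 x:[39/2,53/2] y:[43/3,16] z:[19,71/3] -> miss, prune

Summary -> nodes [0, 2, 9, 12, 13, 14, 3, 4, 15, 5, 6, 1, 8]; box-tests=13; leaf-entries=1; first=P16

== RESULT ==
1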